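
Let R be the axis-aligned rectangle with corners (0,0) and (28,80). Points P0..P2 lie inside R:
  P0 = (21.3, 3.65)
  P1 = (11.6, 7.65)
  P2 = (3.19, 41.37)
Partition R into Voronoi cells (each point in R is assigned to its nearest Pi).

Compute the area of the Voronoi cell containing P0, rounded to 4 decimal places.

Area of P0's cell: 230.2868

1. box [0,28]×[0,80]: [(0, 0) (28, 0) (28, 80) (0, 80)]
2. ⊥bis P0·P1 via (16.45,5.65): [(14.1201, 0) (28, 0) (28, 33.6587)]  |A|=233.59
3. ⊥bis P0·P2 via (12.245,22.51): [(26.157, 29.1894) (14.1201, 0) (28, 0) (28, 30.0742)]  |A|=230.2868
4. canonical 4-gon: [(26.157, 29.1894) (14.1201, 0) (28, 0) (28, 30.0742)]
5. shoelace: 230.2868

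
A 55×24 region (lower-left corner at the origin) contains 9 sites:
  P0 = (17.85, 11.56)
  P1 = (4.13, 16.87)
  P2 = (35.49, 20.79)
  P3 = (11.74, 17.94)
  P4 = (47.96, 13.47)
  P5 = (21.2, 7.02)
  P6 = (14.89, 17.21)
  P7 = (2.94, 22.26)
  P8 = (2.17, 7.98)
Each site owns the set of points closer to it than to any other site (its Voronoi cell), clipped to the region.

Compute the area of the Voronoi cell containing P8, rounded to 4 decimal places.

1. box [0,55]×[0,24]: [(0, 0) (55, 0) (55, 24) (0, 24)]
2. ⊥bis P8·P0 via (10.01,9.77): [(0, 0) (12.2407, 0) (6.7611, 24) (0, 24)]  |A|=228.0205
3. ⊥bis P8·P1 via (3.15,12.425): [(0, 13.1195) (0, 0) (12.2407, 0) (9.7353, 10.9731)]  |A|=131.0202
4. ⊥bis P8·P2 via (18.83,14.385): [(0, 13.1195) (0, 0) (12.2407, 0) (9.7353, 10.9731)]  |A|=131.0202
5. ⊥bis P8·P3 via (6.955,12.96): [(8.8107, 11.177) (0, 13.1195) (0, 0) (12.2407, 0) (9.9355, 10.0962)]  |A|=130.6352
6. ⊥bis P8·P4 via (25.065,10.725): [(8.8107, 11.177) (0, 13.1195) (0, 0) (12.2407, 0) (9.9355, 10.0962)]  |A|=130.6352
7. ⊥bis P8·P5 via (11.685,7.5): [(8.8107, 11.177) (0, 13.1195) (0, 0) (11.3067, 0) (11.4757, 3.3505) (9.9355, 10.0962)]  |A|=129.0705
8. ⊥bis P8·P6 via (8.53,12.595): [(8.8107, 11.177) (0, 13.1195) (0, 0) (11.3067, 0) (11.4757, 3.3505) (9.9355, 10.0962)]  |A|=129.0705
9. ⊥bis P8·P7 via (2.555,15.12): [(8.8107, 11.177) (0, 13.1195) (0, 0) (11.3067, 0) (11.4757, 3.3505) (9.9355, 10.0962)]  |A|=129.0705
10. canonical 6-gon: [(8.8107, 11.177) (0, 13.1195) (0, 0) (11.3067, 0) (11.4757, 3.3505) (9.9355, 10.0962)]
11. shoelace: 129.0705

Area of P8's cell: 129.0705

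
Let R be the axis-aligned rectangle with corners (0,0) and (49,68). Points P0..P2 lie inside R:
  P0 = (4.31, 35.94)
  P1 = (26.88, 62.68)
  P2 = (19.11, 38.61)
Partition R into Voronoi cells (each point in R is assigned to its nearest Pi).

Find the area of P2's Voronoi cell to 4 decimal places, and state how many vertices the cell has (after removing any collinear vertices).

1. box [0,49]×[0,68]: [(0, 0) (49, 0) (49, 68) (0, 68)]
2. ⊥bis P2·P0 via (11.71,37.275): [(18.4346, 0) (49, 0) (49, 68) (6.167, 68)]  |A|=2495.5437
3. ⊥bis P2·P1 via (22.995,50.645): [(8.451, 55.3399) (18.4346, 0) (49, 0) (49, 42.2504)]  |A|=1702.3485
4. canonical 4-gon: [(8.451, 55.3399) (18.4346, 0) (49, 0) (49, 42.2504)]
5. shoelace: 1702.3485

Area of P2's cell: 1702.3485 (4 vertices)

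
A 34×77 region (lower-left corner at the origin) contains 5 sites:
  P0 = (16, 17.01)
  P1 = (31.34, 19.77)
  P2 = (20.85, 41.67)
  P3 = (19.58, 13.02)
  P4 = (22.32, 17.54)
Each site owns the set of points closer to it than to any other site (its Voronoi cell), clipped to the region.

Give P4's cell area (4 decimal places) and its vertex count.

Area of P4's cell: 117.7302 (4 vertices)

1. box [0,34]×[0,77]: [(0, 0) (34, 0) (34, 77) (0, 77)]
2. ⊥bis P4·P0 via (19.16,17.275): [(20.6087, 0) (34, 0) (34, 77) (14.1514, 77)]  |A|=1279.7357
3. ⊥bis P4·P1 via (26.83,18.655): [(15.0477, 66.3127) (20.6087, 0) (31.442, 0)]  |A|=359.1945
4. ⊥bis P4·P2 via (21.585,29.605): [(24.0852, 29.7573) (18.1436, 29.3953) (20.6087, 0) (31.442, 0)]  |A|=248.9598
5. ⊥bis P4·P3 via (20.95,15.28): [(28.8481, 10.4922) (24.0852, 29.7573) (18.1436, 29.3953) (19.2404, 16.3164)]  |A|=117.7302
6. canonical 4-gon: [(28.8481, 10.4922) (24.0852, 29.7573) (18.1436, 29.3953) (19.2404, 16.3164)]
7. shoelace: 117.7302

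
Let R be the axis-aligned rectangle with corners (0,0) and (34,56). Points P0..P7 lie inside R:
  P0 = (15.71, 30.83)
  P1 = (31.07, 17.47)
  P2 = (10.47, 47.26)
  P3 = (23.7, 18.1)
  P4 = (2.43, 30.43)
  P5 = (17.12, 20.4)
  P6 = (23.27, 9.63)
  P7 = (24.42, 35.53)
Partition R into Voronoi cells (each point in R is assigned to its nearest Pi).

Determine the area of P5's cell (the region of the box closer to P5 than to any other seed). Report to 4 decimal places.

1. box [0,34]×[0,56]: [(0, 0) (34, 0) (34, 56) (0, 56)]
2. ⊥bis P5·P0 via (16.415,25.615): [(0, 23.3959) (0, 0) (34, 0) (34, 27.9923)]  |A|=873.5989
3. ⊥bis P5·P1 via (24.095,18.935): [(25.7635, 26.8788) (0, 23.3959) (0, 0) (20.118, 0)]  |A|=571.7534
4. ⊥bis P5·P2 via (13.795,33.83): [(25.7635, 26.8788) (0, 23.3959) (0, 0) (20.118, 0)]  |A|=571.7534
5. ⊥bis P5·P3 via (20.41,19.25): [(22.9433, 26.4975) (0, 23.3959) (0, 0) (13.6813, 0)]  |A|=449.6502
6. ⊥bis P5·P4 via (9.775,25.415): [(22.9433, 26.4975) (9.2502, 24.6464) (0, 11.0985) (0, 0) (13.6813, 0)]  |A|=392.7732
7. ⊥bis P5·P6 via (20.195,15.015): [(18.6141, 14.1123) (22.9433, 26.4975) (9.2502, 24.6464) (0, 11.0985) (0, 3.483)]  |A|=263.8193
8. ⊥bis P5·P7 via (20.77,27.965): [(18.6141, 14.1123) (22.9433, 26.4975) (9.2502, 24.6464) (0, 11.0985) (0, 3.483)]  |A|=263.8193
9. canonical 5-gon: [(18.6141, 14.1123) (22.9433, 26.4975) (9.2502, 24.6464) (0, 11.0985) (0, 3.483)]
10. shoelace: 263.8193

Area of P5's cell: 263.8193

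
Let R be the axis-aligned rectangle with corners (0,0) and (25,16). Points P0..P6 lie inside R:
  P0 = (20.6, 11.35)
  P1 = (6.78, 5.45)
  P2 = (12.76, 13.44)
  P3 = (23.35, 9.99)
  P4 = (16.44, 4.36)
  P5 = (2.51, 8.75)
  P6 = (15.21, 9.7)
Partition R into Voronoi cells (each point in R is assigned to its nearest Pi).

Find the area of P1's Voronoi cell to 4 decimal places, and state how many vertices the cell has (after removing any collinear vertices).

Area of P1's cell: 81.5668 (6 vertices)

1. box [0,25]×[0,16]: [(0, 0) (25, 0) (25, 16) (0, 16)]
2. ⊥bis P1·P0 via (13.69,8.4): [(0, 0) (17.2761, 0) (10.4454, 16) (0, 16)]  |A|=221.7723
3. ⊥bis P1·P2 via (9.77,9.445): [(0, 0) (17.2761, 0) (14.875, 5.6242) (1.0117, 16) (0, 16)]  |A|=172.8313
4. ⊥bis P1·P3 via (15.065,7.72): [(0, 0) (17.1802, 0) (17.0084, 0.6272) (14.875, 5.6242) (1.0117, 16) (0, 16)]  |A|=172.8012
5. ⊥bis P1·P4 via (11.61,4.905): [(0, 0) (11.0565, 0) (11.9391, 7.8216) (1.0117, 16) (0, 16)]  |A|=142.8897
6. ⊥bis P1·P5 via (4.645,7.1): [(0, 1.0897) (0, 0) (11.0565, 0) (11.9391, 7.8216) (7.6712, 11.0158)]  |A|=83.1779
7. ⊥bis P1·P6 via (10.995,7.575): [(0, 1.0897) (0, 0) (11.0565, 0) (11.7437, 6.0899) (10.2233, 9.1058) (7.6712, 11.0158)]  |A|=81.5668
8. canonical 6-gon: [(0, 1.0897) (0, 0) (11.0565, 0) (11.7437, 6.0899) (10.2233, 9.1058) (7.6712, 11.0158)]
9. shoelace: 81.5668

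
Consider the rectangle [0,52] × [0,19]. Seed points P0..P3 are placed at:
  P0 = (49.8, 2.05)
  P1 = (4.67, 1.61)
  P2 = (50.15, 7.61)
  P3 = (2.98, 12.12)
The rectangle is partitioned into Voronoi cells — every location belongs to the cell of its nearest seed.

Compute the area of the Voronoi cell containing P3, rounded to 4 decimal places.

Area of P3's cell: 285.9357

1. box [0,52]×[0,19]: [(0, 0) (52, 0) (52, 19) (0, 19)]
2. ⊥bis P3·P0 via (26.39,7.085): [(0, 0) (24.8662, 0) (28.9527, 19) (0, 19)]  |A|=511.2789
3. ⊥bis P3·P1 via (3.825,6.865): [(0, 6.2499) (27.1493, 10.6155) (28.9527, 19) (0, 19)]  |A|=294.4541
4. ⊥bis P3·P2 via (26.565,9.865): [(0, 6.2499) (26.6288, 10.5318) (27.4384, 19) (0, 19)]  |A|=285.9357
5. canonical 4-gon: [(0, 6.2499) (26.6288, 10.5318) (27.4384, 19) (0, 19)]
6. shoelace: 285.9357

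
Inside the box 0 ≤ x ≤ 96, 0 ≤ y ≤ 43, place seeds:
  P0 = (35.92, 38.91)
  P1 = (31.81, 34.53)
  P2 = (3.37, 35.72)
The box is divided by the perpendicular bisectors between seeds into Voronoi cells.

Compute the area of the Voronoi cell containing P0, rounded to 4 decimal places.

Area of P0's cell: 1974.3513

1. box [0,96]×[0,43]: [(0, 0) (96, 0) (96, 43) (0, 43)]
2. ⊥bis P0·P1 via (33.865,36.72): [(72.9973, 0) (96, 0) (96, 43) (27.1724, 43)]  |A|=1974.3513
3. ⊥bis P0·P2 via (19.645,37.315): [(72.9973, 0) (96, 0) (96, 43) (27.1724, 43)]  |A|=1974.3513
4. canonical 4-gon: [(72.9973, 0) (96, 0) (96, 43) (27.1724, 43)]
5. shoelace: 1974.3513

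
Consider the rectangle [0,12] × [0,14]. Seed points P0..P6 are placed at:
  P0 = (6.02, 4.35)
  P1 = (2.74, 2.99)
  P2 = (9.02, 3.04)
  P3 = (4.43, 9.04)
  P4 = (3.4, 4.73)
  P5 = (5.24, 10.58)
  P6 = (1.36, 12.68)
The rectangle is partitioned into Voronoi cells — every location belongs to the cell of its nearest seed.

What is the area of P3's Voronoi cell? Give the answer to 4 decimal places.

Area of P3's cell: 18.9930

1. box [0,12]×[0,14]: [(0, 0) (12, 0) (12, 14) (0, 14)]
2. ⊥bis P3·P0 via (5.225,6.695): [(0, 4.9236) (12, 8.9919) (12, 14) (0, 14)]  |A|=84.5071
3. ⊥bis P3·P1 via (3.585,6.015): [(0, 7.0164) (3.3845, 6.071) (12, 8.9919) (12, 14) (0, 14)]  |A|=80.9656
4. ⊥bis P3·P2 via (6.725,6.04): [(0, 7.0164) (3.3845, 6.071) (9.4564, 8.1295) (12, 10.0754) (12, 14) (0, 14)]  |A|=79.5876
5. ⊥bis P3·P4 via (3.915,6.885): [(0, 7.8206) (5.0121, 6.6228) (9.4564, 8.1295) (12, 10.0754) (12, 14) (0, 14)]  |A|=75.8692
6. ⊥bis P3·P5 via (4.835,9.81): [(0, 12.3531) (0, 7.8206) (5.0121, 6.6228) (8.589, 7.8355)]  |A|=24.646
7. ⊥bis P3·P6 via (2.895,10.86): [(2.8734, 10.8418) (0, 8.4183) (0, 7.8206) (5.0121, 6.6228) (8.589, 7.8355)]  |A|=18.993
8. canonical 5-gon: [(2.8734, 10.8418) (0, 8.4183) (0, 7.8206) (5.0121, 6.6228) (8.589, 7.8355)]
9. shoelace: 18.993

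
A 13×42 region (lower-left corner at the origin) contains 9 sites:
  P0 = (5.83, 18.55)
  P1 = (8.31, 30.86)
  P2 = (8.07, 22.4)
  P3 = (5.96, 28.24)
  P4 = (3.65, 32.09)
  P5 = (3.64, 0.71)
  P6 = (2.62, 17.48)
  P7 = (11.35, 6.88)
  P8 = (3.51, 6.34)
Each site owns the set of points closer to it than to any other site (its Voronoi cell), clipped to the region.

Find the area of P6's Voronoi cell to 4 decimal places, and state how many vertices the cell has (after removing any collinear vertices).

Area of P6's cell: 50.8501 (5 vertices)

1. box [0,13]×[0,42]: [(0, 0) (13, 0) (13, 42) (0, 42)]
2. ⊥bis P6·P0 via (4.225,18.015): [(0, 30.69) (0, 0) (10.23, 0)]  |A|=156.9794
3. ⊥bis P6·P1 via (5.465,24.17): [(1.6297, 25.801) (0, 26.4941) (0, 0) (10.23, 0)]  |A|=153.5604
4. ⊥bis P6·P2 via (5.345,19.94): [(2.5521, 23.0338) (0, 25.8608) (0, 0) (10.23, 0)]  |A|=150.8171
5. ⊥bis P6·P3 via (4.29,22.86): [(2.5521, 23.0338) (2.0934, 23.5418) (0, 24.1917) (0, 0) (10.23, 0)]  |A|=149.07
6. ⊥bis P6·P4 via (3.135,24.785): [(2.5521, 23.0338) (2.0934, 23.5418) (0, 24.1917) (0, 0) (10.23, 0)]  |A|=149.07
7. ⊥bis P6·P5 via (3.13,9.095): [(7.1175, 9.3375) (2.5521, 23.0338) (2.0934, 23.5418) (0, 24.1917) (0, 8.9046)]  |A|=69.6192
8. ⊥bis P6·P7 via (6.985,12.18): [(3.2479, 9.1022) (6.3455, 11.6534) (2.5521, 23.0338) (2.0934, 23.5418) (0, 24.1917) (0, 8.9046)]  |A|=65.0477
9. ⊥bis P6·P8 via (3.065,11.91): [(6.1771, 12.1586) (2.5521, 23.0338) (2.0934, 23.5418) (0, 24.1917) (0, 11.6651)]  |A|=50.8501
10. canonical 5-gon: [(6.1771, 12.1586) (2.5521, 23.0338) (2.0934, 23.5418) (0, 24.1917) (0, 11.6651)]
11. shoelace: 50.8501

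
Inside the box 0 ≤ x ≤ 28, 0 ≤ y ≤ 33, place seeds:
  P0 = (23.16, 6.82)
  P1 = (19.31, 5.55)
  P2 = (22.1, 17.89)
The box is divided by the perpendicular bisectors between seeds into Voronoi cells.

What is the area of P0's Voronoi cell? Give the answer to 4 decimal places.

1. box [0,28]×[0,33]: [(0, 0) (28, 0) (28, 33) (0, 33)]
2. ⊥bis P0·P1 via (21.235,6.185): [(23.2752, 0) (28, 0) (28, 33) (12.3895, 33)]  |A|=335.5311
3. ⊥bis P0·P2 via (22.63,12.355): [(19.3047, 12.0366) (23.2752, 0) (28, 0) (28, 12.8692)]  |A|=84.3855
4. canonical 4-gon: [(19.3047, 12.0366) (23.2752, 0) (28, 0) (28, 12.8692)]
5. shoelace: 84.3855

Area of P0's cell: 84.3855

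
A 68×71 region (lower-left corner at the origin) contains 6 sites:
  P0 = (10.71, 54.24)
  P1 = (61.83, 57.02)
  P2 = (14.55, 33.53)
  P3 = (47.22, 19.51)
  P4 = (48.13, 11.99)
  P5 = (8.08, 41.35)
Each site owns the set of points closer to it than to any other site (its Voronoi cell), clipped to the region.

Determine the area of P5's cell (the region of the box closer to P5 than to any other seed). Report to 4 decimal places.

Area of P5's cell: 226.8811

1. box [0,68]×[0,71]: [(0, 0) (68, 0) (68, 71) (0, 71)]
2. ⊥bis P5·P0 via (9.395,47.795): [(0, 49.7119) (0, 0) (68, 0) (68, 35.8376)]  |A|=2908.6823
3. ⊥bis P5·P1 via (34.955,49.185): [(37.0024, 42.1621) (0, 49.7119) (0, 0) (49.2941, 0)]  |A|=1958.9034
4. ⊥bis P5·P2 via (11.315,37.44): [(20.9749, 45.4323) (0, 49.7119) (0, 28.0784)]  |A|=226.8811
5. ⊥bis P5·P3 via (27.65,30.43): [(20.9749, 45.4323) (0, 49.7119) (0, 28.0784)]  |A|=226.8811
6. ⊥bis P5·P4 via (28.105,26.67): [(20.9749, 45.4323) (0, 49.7119) (0, 28.0784)]  |A|=226.8811
7. canonical 3-gon: [(20.9749, 45.4323) (0, 49.7119) (0, 28.0784)]
8. shoelace: 226.8811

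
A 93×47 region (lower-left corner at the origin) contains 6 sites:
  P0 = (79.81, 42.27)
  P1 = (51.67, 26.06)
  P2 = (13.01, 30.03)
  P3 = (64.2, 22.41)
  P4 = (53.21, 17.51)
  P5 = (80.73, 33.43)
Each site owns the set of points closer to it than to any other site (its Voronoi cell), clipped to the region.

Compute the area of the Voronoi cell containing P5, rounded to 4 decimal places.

Area of P5's cell: 548.5833

1. box [0,93]×[0,47]: [(0, 0) (93, 0) (93, 47) (0, 47)]
2. ⊥bis P5·P0 via (80.27,37.85): [(0, 29.4961) (0, 0) (93, 0) (93, 39.1748)]  |A|=3193.1992
3. ⊥bis P5·P1 via (66.2,29.745): [(64.5591, 36.2149) (73.7437, 0) (93, 0) (93, 39.1748)]  |A|=905.7655
4. ⊥bis P5·P2 via (46.87,31.73): [(64.5591, 36.2149) (73.7437, 0) (93, 0) (93, 39.1748)]  |A|=905.7655
5. ⊥bis P5·P3 via (72.465,27.92): [(66.7809, 36.4462) (91.0783, 0) (93, 0) (93, 39.1748)]  |A|=548.5833
6. ⊥bis P5·P4 via (66.97,25.47): [(66.7809, 36.4462) (91.0783, 0) (93, 0) (93, 39.1748)]  |A|=548.5833
7. canonical 4-gon: [(66.7809, 36.4462) (91.0783, 0) (93, 0) (93, 39.1748)]
8. shoelace: 548.5833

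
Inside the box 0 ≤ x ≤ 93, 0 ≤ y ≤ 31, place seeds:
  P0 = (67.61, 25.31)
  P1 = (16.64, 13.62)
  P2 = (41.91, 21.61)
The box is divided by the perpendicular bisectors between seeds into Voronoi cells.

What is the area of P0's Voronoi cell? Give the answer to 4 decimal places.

Area of P0's cell: 1149.9142

1. box [0,93]×[0,31]: [(0, 0) (93, 0) (93, 31) (0, 31)]
2. ⊥bis P0·P1 via (42.125,19.465): [(46.5893, 0) (93, 0) (93, 31) (39.4794, 31)]  |A|=1548.9344
3. ⊥bis P0·P2 via (54.76,23.46): [(58.1375, 0) (93, 0) (93, 31) (53.6745, 31)]  |A|=1149.9142
4. canonical 4-gon: [(58.1375, 0) (93, 0) (93, 31) (53.6745, 31)]
5. shoelace: 1149.9142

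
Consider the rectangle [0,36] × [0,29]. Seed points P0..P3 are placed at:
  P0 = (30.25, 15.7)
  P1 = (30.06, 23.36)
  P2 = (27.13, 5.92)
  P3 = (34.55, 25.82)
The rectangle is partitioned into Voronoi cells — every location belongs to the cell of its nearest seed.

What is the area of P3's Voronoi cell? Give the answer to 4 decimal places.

1. box [0,36]×[0,29]: [(0, 0) (36, 0) (36, 29) (0, 29)]
2. ⊥bis P3·P0 via (32.4,20.76): [(36, 19.2304) (36, 29) (13.0073, 29)]  |A|=112.3155
3. ⊥bis P3·P1 via (32.305,24.59): [(35.0113, 19.6505) (36, 19.2304) (36, 29) (29.8888, 29)]  |A|=33.398
4. ⊥bis P3·P2 via (30.84,15.87): [(35.0113, 19.6505) (36, 19.2304) (36, 29) (29.8888, 29)]  |A|=33.398
5. canonical 4-gon: [(35.0113, 19.6505) (36, 19.2304) (36, 29) (29.8888, 29)]
6. shoelace: 33.398

Area of P3's cell: 33.3980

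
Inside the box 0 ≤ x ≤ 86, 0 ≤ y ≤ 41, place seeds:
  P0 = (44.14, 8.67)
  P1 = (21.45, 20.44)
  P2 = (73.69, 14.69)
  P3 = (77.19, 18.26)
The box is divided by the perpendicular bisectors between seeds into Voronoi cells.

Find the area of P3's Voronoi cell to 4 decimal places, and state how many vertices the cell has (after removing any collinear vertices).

1. box [0,86]×[0,41]: [(0, 0) (86, 0) (86, 41) (0, 41)]
2. ⊥bis P3·P0 via (60.665,13.465): [(64.5721, 0) (86, 0) (86, 41) (52.6753, 41)]  |A|=1122.4291
3. ⊥bis P3·P1 via (49.32,19.35): [(64.5721, 0) (86, 0) (86, 41) (52.6753, 41)]  |A|=1122.4291
4. ⊥bis P3·P2 via (75.44,16.475): [(53.5701, 37.9161) (86, 6.1221) (86, 41) (52.6753, 41)]  |A|=616.9295
5. canonical 4-gon: [(53.5701, 37.9161) (86, 6.1221) (86, 41) (52.6753, 41)]
6. shoelace: 616.9295

Area of P3's cell: 616.9295 (4 vertices)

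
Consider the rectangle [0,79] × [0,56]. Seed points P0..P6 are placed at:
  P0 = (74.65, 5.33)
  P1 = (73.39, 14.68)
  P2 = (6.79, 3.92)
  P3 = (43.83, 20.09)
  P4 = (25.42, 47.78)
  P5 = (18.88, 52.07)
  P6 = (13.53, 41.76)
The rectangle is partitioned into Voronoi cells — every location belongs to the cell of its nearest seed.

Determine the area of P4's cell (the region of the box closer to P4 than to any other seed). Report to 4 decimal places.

Area of P4's cell: 659.2266

1. box [0,79]×[0,56]: [(0, 0) (79, 0) (79, 56) (0, 56)]
2. ⊥bis P4·P0 via (50.035,26.555): [(0, 0) (27.1372, 0) (75.4248, 56) (0, 56)]  |A|=2871.7356
3. ⊥bis P4·P1 via (49.405,31.23): [(0, 0) (27.1372, 0) (30.7345, 4.1719) (66.4967, 56) (0, 56)]  |A|=2640.3711
4. ⊥bis P4·P2 via (16.105,25.85): [(0, 32.6908) (38.9864, 16.1309) (66.4967, 56) (0, 56)]  |A|=1779.9529
5. ⊥bis P4·P3 via (34.625,33.935): [(0, 32.6908) (19.9855, 24.2017) (65.3814, 54.3837) (66.4967, 56) (0, 56)]  |A|=1310.0176
6. ⊥bis P4·P5 via (22.15,49.925): [(8.4817, 29.0881) (19.9855, 24.2017) (65.3814, 54.3837) (66.4967, 56) (26.135, 56)]  |A|=859.4948
7. ⊥bis P4·P6 via (19.475,44.77): [(19.1672, 45.3779) (27.3947, 29.1279) (65.3814, 54.3837) (66.4967, 56) (26.135, 56)]  |A|=659.2266
8. canonical 5-gon: [(19.1672, 45.3779) (27.3947, 29.1279) (65.3814, 54.3837) (66.4967, 56) (26.135, 56)]
9. shoelace: 659.2266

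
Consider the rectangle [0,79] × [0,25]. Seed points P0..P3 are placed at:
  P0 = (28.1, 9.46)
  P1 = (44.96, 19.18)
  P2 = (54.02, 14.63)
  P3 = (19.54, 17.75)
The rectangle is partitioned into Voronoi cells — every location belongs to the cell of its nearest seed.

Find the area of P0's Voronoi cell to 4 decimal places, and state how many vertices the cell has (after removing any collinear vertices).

1. box [0,79]×[0,25]: [(0, 0) (79, 0) (79, 25) (0, 25)]
2. ⊥bis P0·P1 via (36.53,14.32): [(0, 0) (44.7857, 0) (30.3728, 25) (0, 25)]  |A|=939.4813
3. ⊥bis P0·P2 via (41.06,12.045): [(0, 0) (43.4625, 0) (42.7625, 3.5092) (30.3728, 25) (0, 25)]  |A|=937.1597
4. ⊥bis P0·P3 via (23.82,13.605): [(10.6441, 0) (43.4625, 0) (42.7625, 3.5092) (32.0456, 22.0985)]  |A|=374.9166
5. canonical 4-gon: [(10.6441, 0) (43.4625, 0) (42.7625, 3.5092) (32.0456, 22.0985)]
6. shoelace: 374.9166

Area of P0's cell: 374.9166 (4 vertices)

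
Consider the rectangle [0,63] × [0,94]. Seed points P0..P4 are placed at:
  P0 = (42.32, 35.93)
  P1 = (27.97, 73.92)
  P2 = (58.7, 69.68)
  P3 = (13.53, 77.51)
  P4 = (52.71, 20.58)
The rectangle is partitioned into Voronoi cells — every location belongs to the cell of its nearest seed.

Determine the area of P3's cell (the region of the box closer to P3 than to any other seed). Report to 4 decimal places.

Area of P3's cell: 981.0445

1. box [0,63]×[0,94]: [(0, 0) (63, 0) (63, 94) (0, 94)]
2. ⊥bis P3·P0 via (27.925,56.72): [(0, 37.3847) (63, 81.0059) (63, 94) (0, 94)]  |A|=2192.6942
3. ⊥bis P3·P1 via (20.75,75.715): [(0, 37.3847) (13.5537, 46.7693) (25.2959, 94) (0, 94)]  |A|=981.0445
4. ⊥bis P3·P2 via (36.115,73.595): [(0, 37.3847) (13.5537, 46.7693) (25.2959, 94) (0, 94)]  |A|=981.0445
5. ⊥bis P3·P4 via (33.12,49.045): [(0, 37.3847) (13.5537, 46.7693) (25.2959, 94) (0, 94)]  |A|=981.0445
6. canonical 4-gon: [(0, 37.3847) (13.5537, 46.7693) (25.2959, 94) (0, 94)]
7. shoelace: 981.0445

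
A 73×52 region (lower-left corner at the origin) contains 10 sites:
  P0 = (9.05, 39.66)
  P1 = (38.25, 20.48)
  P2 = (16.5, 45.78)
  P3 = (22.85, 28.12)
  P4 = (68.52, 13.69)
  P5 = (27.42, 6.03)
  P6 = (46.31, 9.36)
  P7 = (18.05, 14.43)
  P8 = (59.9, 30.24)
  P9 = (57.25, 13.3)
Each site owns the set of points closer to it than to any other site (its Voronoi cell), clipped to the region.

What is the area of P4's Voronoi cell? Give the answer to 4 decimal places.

Area of P4's cell: 239.7178

1. box [0,73]×[0,52]: [(0, 0) (73, 0) (73, 52) (0, 52)]
2. ⊥bis P4·P0 via (38.785,26.675): [(27.1363, 0) (73, 0) (73, 52) (49.8442, 52)]  |A|=1794.5078
3. ⊥bis P4·P1 via (53.385,17.085): [(49.5526, 0) (73, 0) (73, 52) (61.2169, 52)]  |A|=915.9923
4. ⊥bis P4·P2 via (42.51,29.735): [(49.5526, 0) (73, 0) (73, 52) (61.2169, 52)]  |A|=915.9923
5. ⊥bis P4·P3 via (45.685,20.905): [(49.5526, 0) (73, 0) (73, 52) (61.2169, 52)]  |A|=915.9923
6. ⊥bis P4·P5 via (47.97,9.86): [(49.6919, 0.6211) (49.8077, 0) (73, 0) (73, 52) (61.2169, 52)]  |A|=915.9131
7. ⊥bis P4·P6 via (57.415,11.525): [(54.9612, 24.1116) (59.6619, 0) (73, 0) (73, 52) (61.2169, 52)]  |A|=794.1168
8. ⊥bis P4·P7 via (43.285,14.06): [(54.9612, 24.1116) (59.6619, 0) (73, 0) (73, 52) (61.2169, 52)]  |A|=794.1168
9. ⊥bis P4·P8 via (64.21,21.965): [(56.1936, 17.7897) (59.6619, 0) (73, 0) (73, 26.5432)]  |A|=341.6881
10. ⊥bis P4·P9 via (62.885,13.495): [(62.6205, 21.1371) (63.352, 0) (73, 0) (73, 26.5432)]  |A|=239.7178
11. canonical 4-gon: [(62.6205, 21.1371) (63.352, 0) (73, 0) (73, 26.5432)]
12. shoelace: 239.7178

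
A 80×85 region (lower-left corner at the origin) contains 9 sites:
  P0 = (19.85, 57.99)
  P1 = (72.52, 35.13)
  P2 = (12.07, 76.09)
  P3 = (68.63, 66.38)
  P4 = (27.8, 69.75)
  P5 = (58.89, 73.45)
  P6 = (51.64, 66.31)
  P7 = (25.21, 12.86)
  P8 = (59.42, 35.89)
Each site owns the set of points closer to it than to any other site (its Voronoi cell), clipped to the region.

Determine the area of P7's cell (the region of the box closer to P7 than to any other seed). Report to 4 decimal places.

Area of P7's cell: 1636.1340

1. box [0,80]×[0,85]: [(0, 0) (80, 0) (80, 85) (0, 85)]
2. ⊥bis P7·P0 via (22.53,35.425): [(0, 32.7492) (0, 0) (80, 0) (80, 42.2506)]  |A|=2999.9902
3. ⊥bis P7·P1 via (48.865,23.995): [(42.3751, 37.782) (0, 32.7492) (0, 0) (60.16, 0)]  |A|=1830.3573
4. ⊥bis P7·P2 via (18.64,44.475): [(42.3751, 37.782) (0, 32.7492) (0, 0) (60.16, 0)]  |A|=1830.3573
5. ⊥bis P7·P3 via (46.92,39.62): [(42.3751, 37.782) (0, 32.7492) (0, 0) (60.16, 0)]  |A|=1830.3573
6. ⊥bis P7·P4 via (26.505,41.305): [(42.3751, 37.782) (0, 32.7492) (0, 0) (60.16, 0)]  |A|=1830.3573
7. ⊥bis P7·P5 via (42.05,43.155): [(42.3751, 37.782) (0, 32.7492) (0, 0) (60.16, 0)]  |A|=1830.3573
8. ⊥bis P7·P6 via (38.425,39.585): [(42.4673, 37.5862) (42.1302, 37.7529) (0, 32.7492) (0, 0) (60.16, 0)]  |A|=1830.332
9. ⊥bis P7·P8 via (42.315,24.375): [(33.9621, 36.7828) (0, 32.7492) (0, 0) (58.7241, 0)]  |A|=1636.134
10. canonical 4-gon: [(33.9621, 36.7828) (0, 32.7492) (0, 0) (58.7241, 0)]
11. shoelace: 1636.134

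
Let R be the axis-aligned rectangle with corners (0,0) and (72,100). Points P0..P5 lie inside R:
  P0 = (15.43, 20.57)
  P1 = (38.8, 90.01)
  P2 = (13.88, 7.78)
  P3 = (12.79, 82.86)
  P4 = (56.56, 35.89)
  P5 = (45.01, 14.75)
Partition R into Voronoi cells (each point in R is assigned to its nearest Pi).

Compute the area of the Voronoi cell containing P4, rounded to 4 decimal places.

1. box [0,72]×[0,100]: [(0, 0) (72, 0) (72, 100) (0, 100)]
2. ⊥bis P4·P0 via (35.995,28.23): [(46.51, 0) (72, 0) (72, 100) (9.2623, 100)]  |A|=4411.3835
3. ⊥bis P4·P1 via (47.68,62.95): [(25.7439, 55.7515) (46.51, 0) (72, 0) (72, 70.9308)]  |A|=2351.0439
4. ⊥bis P4·P2 via (35.22,21.835): [(25.7439, 55.7515) (42.4865, 10.8021) (49.601, 0) (72, 0) (72, 70.9308)]  |A|=2334.3493
5. ⊥bis P4·P3 via (34.675,59.375): [(33.5276, 58.3057) (27.0432, 52.2631) (42.4865, 10.8021) (49.601, 0) (72, 0) (72, 70.9308)]  |A|=2319.114
6. ⊥bis P4·P5 via (50.785,25.32): [(33.5276, 58.3057) (27.0432, 52.2631) (33.577, 34.7217) (72, 13.729) (72, 70.9308)]  |A|=1629.5254
7. canonical 5-gon: [(33.5276, 58.3057) (27.0432, 52.2631) (33.577, 34.7217) (72, 13.729) (72, 70.9308)]
8. shoelace: 1629.5254

Area of P4's cell: 1629.5254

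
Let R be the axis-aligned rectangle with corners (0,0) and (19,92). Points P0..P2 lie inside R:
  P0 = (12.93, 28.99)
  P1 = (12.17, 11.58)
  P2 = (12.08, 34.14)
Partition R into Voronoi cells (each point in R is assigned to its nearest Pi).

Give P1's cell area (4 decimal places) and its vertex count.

Area of P1's cell: 387.9447 (4 vertices)

1. box [0,19]×[0,92]: [(0, 0) (19, 0) (19, 92) (0, 92)]
2. ⊥bis P1·P0 via (12.55,20.285): [(0, 20.8328) (0, 0) (19, 0) (19, 20.0034)]  |A|=387.9447
3. ⊥bis P1·P2 via (12.125,22.86): [(0, 20.8328) (0, 0) (19, 0) (19, 20.0034)]  |A|=387.9447
4. canonical 4-gon: [(0, 20.8328) (0, 0) (19, 0) (19, 20.0034)]
5. shoelace: 387.9447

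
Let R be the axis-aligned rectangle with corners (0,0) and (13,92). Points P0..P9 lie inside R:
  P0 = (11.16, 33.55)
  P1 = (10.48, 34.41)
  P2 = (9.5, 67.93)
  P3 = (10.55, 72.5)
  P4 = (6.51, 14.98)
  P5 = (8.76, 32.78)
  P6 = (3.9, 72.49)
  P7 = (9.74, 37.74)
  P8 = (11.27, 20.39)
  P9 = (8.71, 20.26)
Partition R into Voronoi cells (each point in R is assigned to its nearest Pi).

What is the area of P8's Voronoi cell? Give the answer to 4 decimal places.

1. box [0,13]×[0,92]: [(0, 0) (13, 0) (13, 92) (0, 92)]
2. ⊥bis P8·P0 via (11.215,26.97): [(0, 26.8763) (0, 0) (13, 0) (13, 26.9849)]  |A|=350.0977
3. ⊥bis P8·P1 via (10.875,27.4): [(1.8555, 26.8918) (0, 26.7872) (0, 0) (13, 0) (13, 26.9849)]  |A|=350.015
4. ⊥bis P8·P2 via (10.385,44.16): [(1.8555, 26.8918) (0, 26.7872) (0, 0) (13, 0) (13, 26.9849)]  |A|=350.015
5. ⊥bis P8·P3 via (10.91,46.445): [(1.8555, 26.8918) (0, 26.7872) (0, 0) (13, 0) (13, 26.9849)]  |A|=350.015
6. ⊥bis P8·P4 via (8.89,17.685): [(1.8555, 26.8918) (0, 26.7872) (0, 25.5069) (13, 14.0688) (13, 26.9849)]  |A|=92.773
7. ⊥bis P8·P5 via (10.015,26.585): [(11.9456, 26.9761) (0.8783, 24.7341) (13, 14.0688) (13, 26.9849)]  |A|=79.4156
8. ⊥bis P8·P6 via (7.585,46.44): [(11.9456, 26.9761) (0.8783, 24.7341) (13, 14.0688) (13, 26.9849)]  |A|=79.4156
9. ⊥bis P8·P7 via (10.505,29.065): [(11.9456, 26.9761) (0.8783, 24.7341) (13, 14.0688) (13, 26.9849)]  |A|=79.4156
10. ⊥bis P8·P9 via (9.99,20.325): [(11.9456, 26.9761) (9.6756, 26.5162) (10.1818, 16.5484) (13, 14.0688) (13, 26.9849)]  |A|=35.1198
11. canonical 5-gon: [(11.9456, 26.9761) (9.6756, 26.5162) (10.1818, 16.5484) (13, 14.0688) (13, 26.9849)]
12. shoelace: 35.1198

Area of P8's cell: 35.1198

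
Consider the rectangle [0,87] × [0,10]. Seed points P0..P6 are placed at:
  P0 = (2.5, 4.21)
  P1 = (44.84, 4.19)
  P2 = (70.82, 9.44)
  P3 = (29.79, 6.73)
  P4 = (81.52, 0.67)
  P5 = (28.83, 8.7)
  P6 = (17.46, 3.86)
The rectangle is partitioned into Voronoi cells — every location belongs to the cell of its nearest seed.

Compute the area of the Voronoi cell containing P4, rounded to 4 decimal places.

Area of P4's cell: 108.7508

1. box [0,87]×[0,10]: [(0, 0) (87, 0) (87, 10) (0, 10)]
2. ⊥bis P4·P0 via (42.01,2.44): [(41.9007, 0) (87, 0) (87, 10) (42.3487, 10)]  |A|=448.7532
3. ⊥bis P4·P1 via (63.18,2.43): [(62.9468, 0) (87, 0) (87, 10) (63.9065, 10)]  |A|=235.7337
4. ⊥bis P4·P2 via (76.17,5.055): [(72.0268, 0) (87, 0) (87, 10) (80.2231, 10)]  |A|=108.7508
5. ⊥bis P4·P3 via (55.655,3.7): [(72.0268, 0) (87, 0) (87, 10) (80.2231, 10)]  |A|=108.7508
6. ⊥bis P4·P5 via (55.175,4.685): [(72.0268, 0) (87, 0) (87, 10) (80.2231, 10)]  |A|=108.7508
7. ⊥bis P4·P6 via (49.49,2.265): [(72.0268, 0) (87, 0) (87, 10) (80.2231, 10)]  |A|=108.7508
8. canonical 4-gon: [(72.0268, 0) (87, 0) (87, 10) (80.2231, 10)]
9. shoelace: 108.7508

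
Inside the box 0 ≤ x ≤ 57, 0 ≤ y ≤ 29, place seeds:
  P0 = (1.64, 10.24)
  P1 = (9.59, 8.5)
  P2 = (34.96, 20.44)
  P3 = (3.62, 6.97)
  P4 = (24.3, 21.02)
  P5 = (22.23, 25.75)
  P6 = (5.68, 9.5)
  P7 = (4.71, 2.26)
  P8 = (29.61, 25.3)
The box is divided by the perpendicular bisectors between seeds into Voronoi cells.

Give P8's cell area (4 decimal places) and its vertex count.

1. box [0,57]×[0,29]: [(0, 0) (57, 0) (57, 29) (0, 29)]
2. ⊥bis P8·P0 via (15.625,17.77): [(25.193, 0) (57, 0) (57, 29) (9.5784, 29)]  |A|=1148.8153
3. ⊥bis P8·P1 via (19.6,16.9): [(9.8151, 28.5603) (33.7818, 0) (57, 0) (57, 29) (9.5784, 29)]  |A|=1026.1653
4. ⊥bis P8·P2 via (32.285,22.87): [(9.8151, 28.5603) (23.087, 12.7446) (37.8536, 29) (9.5784, 29)]  |A|=230.8572
5. ⊥bis P8·P3 via (16.615,16.135): [(9.8151, 28.5603) (23.087, 12.7446) (37.8536, 29) (9.5784, 29)]  |A|=230.8572
6. ⊥bis P8·P4 via (26.955,23.16): [(29.5847, 19.8974) (37.8536, 29) (22.2478, 29)]  |A|=71.0261
7. ⊥bis P8·P5 via (25.92,25.525): [(25.8587, 24.5201) (29.5847, 19.8974) (37.8536, 29) (26.1319, 29)]  |A|=62.3259
8. ⊥bis P8·P6 via (17.645,17.4): [(25.8587, 24.5201) (29.5847, 19.8974) (37.8536, 29) (26.1319, 29)]  |A|=62.3259
9. ⊥bis P8·P7 via (17.16,13.78): [(25.8587, 24.5201) (29.5847, 19.8974) (37.8536, 29) (26.1319, 29)]  |A|=62.3259
10. canonical 4-gon: [(25.8587, 24.5201) (29.5847, 19.8974) (37.8536, 29) (26.1319, 29)]
11. shoelace: 62.3259

Area of P8's cell: 62.3259 (4 vertices)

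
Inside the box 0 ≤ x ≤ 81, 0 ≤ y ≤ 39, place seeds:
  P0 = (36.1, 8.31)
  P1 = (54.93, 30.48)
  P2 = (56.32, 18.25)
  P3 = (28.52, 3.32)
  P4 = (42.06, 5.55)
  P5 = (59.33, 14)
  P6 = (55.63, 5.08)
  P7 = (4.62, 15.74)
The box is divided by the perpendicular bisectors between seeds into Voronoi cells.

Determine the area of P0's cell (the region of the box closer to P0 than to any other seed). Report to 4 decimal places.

1. box [0,81]×[0,39]: [(0, 0) (81, 0) (81, 39) (0, 39)]
2. ⊥bis P0·P1 via (45.515,19.395): [(0, 0) (68.3502, 0) (22.4325, 39) (0, 39)]  |A|=1770.2636
3. ⊥bis P0·P2 via (46.21,13.28): [(0, 0) (52.7383, 0) (41.5472, 22.765) (22.4325, 39) (0, 39)]  |A|=1592.5616
4. ⊥bis P0·P3 via (32.31,5.815): [(36.1381, 0) (52.7383, 0) (41.5472, 22.765) (22.4325, 39) (10.4639, 39)]  |A|=683.8222
5. ⊥bis P0·P4 via (39.08,6.93): [(35.9812, 0.2383) (44.0528, 17.6683) (41.5472, 22.765) (22.4325, 39) (10.4639, 39)]  |A|=534.8439
6. ⊥bis P0·P5 via (47.715,11.155): [(35.9812, 0.2383) (44.0528, 17.6683) (41.5472, 22.765) (22.4325, 39) (10.4639, 39)]  |A|=534.8439
7. ⊥bis P0·P6 via (45.865,6.695): [(35.9812, 0.2383) (44.0528, 17.6683) (41.5472, 22.765) (22.4325, 39) (10.4639, 39)]  |A|=534.8439
8. ⊥bis P0·P7 via (20.36,12.025): [(22.4348, 20.8158) (35.9812, 0.2383) (44.0528, 17.6683) (41.5472, 22.765) (26.0096, 35.9618)]  |A|=393.5041
9. canonical 5-gon: [(22.4348, 20.8158) (35.9812, 0.2383) (44.0528, 17.6683) (41.5472, 22.765) (26.0096, 35.9618)]
10. shoelace: 393.5041

Area of P0's cell: 393.5041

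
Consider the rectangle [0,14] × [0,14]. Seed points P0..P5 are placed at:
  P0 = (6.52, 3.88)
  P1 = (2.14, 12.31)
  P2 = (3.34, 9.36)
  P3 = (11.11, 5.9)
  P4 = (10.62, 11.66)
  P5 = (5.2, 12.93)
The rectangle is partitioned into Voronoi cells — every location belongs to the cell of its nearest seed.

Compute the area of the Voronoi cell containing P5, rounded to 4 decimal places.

1. box [0,14]×[0,14]: [(0, 0) (14, 0) (14, 14) (0, 14)]
2. ⊥bis P5·P0 via (5.86,8.405): [(0, 7.5503) (14, 9.5923) (14, 14) (0, 14)]  |A|=76.0021
3. ⊥bis P5·P1 via (3.67,12.62): [(4.5624, 8.2157) (14, 9.5923) (14, 14) (3.3904, 14)]  |A|=51.4837
4. ⊥bis P5·P2 via (4.27,11.145): [(3.9333, 11.3204) (8.7265, 8.8231) (14, 9.5923) (14, 14) (3.3904, 14)]  |A|=44.8284
5. ⊥bis P5·P3 via (8.155,9.415): [(3.9333, 11.3204) (7.939, 9.2334) (13.6089, 14) (3.3904, 14)]  |A|=29.1539
6. ⊥bis P5·P4 via (7.91,12.295): [(3.9333, 11.3204) (7.2738, 9.58) (8.3095, 14) (3.3904, 14)]  |A|=14.8744
7. canonical 4-gon: [(3.9333, 11.3204) (7.2738, 9.58) (8.3095, 14) (3.3904, 14)]
8. shoelace: 14.8744

Area of P5's cell: 14.8744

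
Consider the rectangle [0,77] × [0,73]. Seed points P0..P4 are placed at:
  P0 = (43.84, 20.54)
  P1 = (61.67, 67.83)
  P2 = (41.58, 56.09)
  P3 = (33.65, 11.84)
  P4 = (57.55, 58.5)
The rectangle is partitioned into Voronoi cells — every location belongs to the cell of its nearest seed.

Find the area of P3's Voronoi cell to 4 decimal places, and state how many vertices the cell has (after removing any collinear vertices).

Area of P3's cell: 1398.9017 (4 vertices)

1. box [0,77]×[0,73]: [(0, 0) (77, 0) (77, 73) (0, 73)]
2. ⊥bis P3·P0 via (38.745,16.19): [(0, 61.5706) (0, 0) (52.5677, 0)]  |A|=1618.3125
3. ⊥bis P3·P1 via (47.66,39.835): [(0, 61.5706) (0, 0) (52.5677, 0)]  |A|=1618.3125
4. ⊥bis P3·P2 via (37.615,33.965): [(21.0318, 36.9369) (0, 40.7059) (0, 0) (52.5677, 0)]  |A|=1398.9017
5. ⊥bis P3·P4 via (45.6,35.17): [(21.0318, 36.9369) (0, 40.7059) (0, 0) (52.5677, 0)]  |A|=1398.9017
6. canonical 4-gon: [(21.0318, 36.9369) (0, 40.7059) (0, 0) (52.5677, 0)]
7. shoelace: 1398.9017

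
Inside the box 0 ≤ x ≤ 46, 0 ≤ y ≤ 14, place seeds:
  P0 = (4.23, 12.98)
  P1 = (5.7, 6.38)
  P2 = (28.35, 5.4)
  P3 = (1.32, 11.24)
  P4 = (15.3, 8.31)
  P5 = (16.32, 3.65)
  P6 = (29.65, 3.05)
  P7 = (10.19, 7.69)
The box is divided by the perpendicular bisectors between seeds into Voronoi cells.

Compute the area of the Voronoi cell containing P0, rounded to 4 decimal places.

Area of P0's cell: 23.9017

1. box [0,46]×[0,14]: [(0, 0) (46, 0) (46, 14) (0, 14)]
2. ⊥bis P0·P1 via (4.965,9.68): [(0, 8.5742) (24.3609, 14) (0, 14)]  |A|=66.0892
3. ⊥bis P0·P2 via (16.29,9.19): [(0, 8.5742) (17.3079, 12.4291) (17.8016, 14) (0, 14)]  |A|=60.9372
4. ⊥bis P0·P3 via (2.775,12.11): [(4.3146, 9.5351) (17.3079, 12.4291) (17.8016, 14) (1.6449, 14)]  |A|=45.5599
5. ⊥bis P0·P4 via (9.765,10.645): [(4.3146, 9.5351) (9.8135, 10.7599) (11.1803, 14) (1.6449, 14)]  |A|=29.3586
6. ⊥bis P0·P5 via (10.275,8.315): [(4.3146, 9.5351) (9.8135, 10.7599) (11.1803, 14) (1.6449, 14)]  |A|=29.3586
7. ⊥bis P0·P6 via (16.94,8.015): [(4.3146, 9.5351) (9.8135, 10.7599) (11.1803, 14) (1.6449, 14)]  |A|=29.3586
8. ⊥bis P0·P7 via (7.21,10.335): [(4.3146, 9.5351) (7.0386, 10.1418) (10.463, 14) (1.6449, 14)]  |A|=23.9017
9. canonical 4-gon: [(4.3146, 9.5351) (7.0386, 10.1418) (10.463, 14) (1.6449, 14)]
10. shoelace: 23.9017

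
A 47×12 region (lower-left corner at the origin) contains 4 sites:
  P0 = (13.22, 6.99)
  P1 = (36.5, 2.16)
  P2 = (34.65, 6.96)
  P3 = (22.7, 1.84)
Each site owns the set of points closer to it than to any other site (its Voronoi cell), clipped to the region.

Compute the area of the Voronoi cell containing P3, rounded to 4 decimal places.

Area of P3's cell: 108.9909

1. box [0,47]×[0,12]: [(0, 0) (47, 0) (47, 12) (0, 12)]
2. ⊥bis P3·P0 via (17.96,4.415): [(15.5616, 0) (47, 0) (47, 12) (22.0805, 12)]  |A|=338.1474
3. ⊥bis P3·P1 via (29.6,2): [(15.5616, 0) (29.6464, 0) (29.3681, 12) (22.0805, 12)]  |A|=128.2344
4. ⊥bis P3·P2 via (28.675,4.4): [(15.5616, 0) (29.6464, 0) (29.5941, 2.2549) (25.4188, 12) (22.0805, 12)]  |A|=108.9909
5. canonical 5-gon: [(15.5616, 0) (29.6464, 0) (29.5941, 2.2549) (25.4188, 12) (22.0805, 12)]
6. shoelace: 108.9909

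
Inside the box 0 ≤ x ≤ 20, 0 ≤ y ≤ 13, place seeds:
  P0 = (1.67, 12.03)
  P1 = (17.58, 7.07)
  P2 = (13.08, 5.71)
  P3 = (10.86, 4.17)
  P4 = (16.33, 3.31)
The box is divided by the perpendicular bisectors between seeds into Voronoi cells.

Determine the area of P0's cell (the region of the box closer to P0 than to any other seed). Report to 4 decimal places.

Area of P0's cell: 62.8681

1. box [0,20]×[0,13]: [(0, 0) (20, 0) (20, 13) (0, 13)]
2. ⊥bis P0·P1 via (9.625,9.55): [(0, 0) (6.6478, 0) (10.7005, 13) (0, 13)]  |A|=112.764
3. ⊥bis P0·P2 via (7.375,8.87): [(0, 0) (2.4619, 0) (9.6626, 13) (0, 13)]  |A|=78.8093
4. ⊥bis P0·P3 via (6.265,8.1): [(0, 0.7749) (8.2047, 10.3679) (9.6626, 13) (0, 13)]  |A|=62.8681
5. ⊥bis P0·P4 via (9,7.67): [(0, 0.7749) (8.2047, 10.3679) (9.6626, 13) (0, 13)]  |A|=62.8681
6. canonical 4-gon: [(0, 0.7749) (8.2047, 10.3679) (9.6626, 13) (0, 13)]
7. shoelace: 62.8681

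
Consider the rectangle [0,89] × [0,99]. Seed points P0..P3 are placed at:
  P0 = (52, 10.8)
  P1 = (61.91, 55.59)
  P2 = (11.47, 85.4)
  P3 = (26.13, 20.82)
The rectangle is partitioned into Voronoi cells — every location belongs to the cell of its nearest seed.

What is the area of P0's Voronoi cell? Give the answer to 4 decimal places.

1. box [0,89]×[0,99]: [(0, 0) (89, 0) (89, 99) (0, 99)]
2. ⊥bis P0·P1 via (56.955,33.195): [(0, 45.7966) (0, 0) (89, 0) (89, 26.1049)]  |A|=3199.6148
3. ⊥bis P0·P2 via (31.735,48.1): [(19.5384, 41.4736) (0, 30.8585) (0, 0) (89, 0) (89, 26.1049)]  |A|=3053.6815
4. ⊥bis P0·P3 via (39.065,15.81): [(46.6792, 35.4686) (32.9415, 0) (89, 0) (89, 26.1049)]  |A|=1546.5485
5. canonical 4-gon: [(46.6792, 35.4686) (32.9415, 0) (89, 0) (89, 26.1049)]
6. shoelace: 1546.5485

Area of P0's cell: 1546.5485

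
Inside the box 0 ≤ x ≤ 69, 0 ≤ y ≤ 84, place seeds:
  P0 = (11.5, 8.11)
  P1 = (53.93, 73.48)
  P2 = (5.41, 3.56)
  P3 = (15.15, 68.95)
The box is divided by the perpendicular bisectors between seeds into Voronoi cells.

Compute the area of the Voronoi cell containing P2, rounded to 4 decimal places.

Area of P2's cell: 109.8950

1. box [0,69]×[0,84]: [(0, 0) (69, 0) (69, 84) (0, 84)]
2. ⊥bis P2·P0 via (8.455,5.835): [(0, 17.1517) (0, 0) (12.8145, 0)]  |A|=109.895
3. ⊥bis P2·P1 via (29.67,38.52): [(0, 17.1517) (0, 0) (12.8145, 0)]  |A|=109.895
4. ⊥bis P2·P3 via (10.28,36.255): [(0, 17.1517) (0, 0) (12.8145, 0)]  |A|=109.895
5. canonical 3-gon: [(0, 17.1517) (0, 0) (12.8145, 0)]
6. shoelace: 109.895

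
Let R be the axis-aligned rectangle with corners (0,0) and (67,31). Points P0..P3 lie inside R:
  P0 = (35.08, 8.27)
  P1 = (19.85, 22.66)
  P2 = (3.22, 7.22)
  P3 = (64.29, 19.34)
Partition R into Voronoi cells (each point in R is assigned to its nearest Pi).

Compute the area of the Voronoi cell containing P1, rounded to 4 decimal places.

Area of P1's cell: 546.8947

1. box [0,67]×[0,31]: [(0, 0) (67, 0) (67, 31) (0, 31)]
2. ⊥bis P1·P0 via (27.465,15.465): [(0, 0) (12.853, 0) (42.1432, 31) (0, 31)]  |A|=852.4402
3. ⊥bis P1·P2 via (11.535,14.94): [(0, 27.364) (19.1844, 6.701) (42.1432, 31) (0, 31)]  |A|=546.8947
4. ⊥bis P1·P3 via (42.07,21): [(0, 27.364) (19.1844, 6.701) (42.1432, 31) (0, 31)]  |A|=546.8947
5. canonical 4-gon: [(0, 27.364) (19.1844, 6.701) (42.1432, 31) (0, 31)]
6. shoelace: 546.8947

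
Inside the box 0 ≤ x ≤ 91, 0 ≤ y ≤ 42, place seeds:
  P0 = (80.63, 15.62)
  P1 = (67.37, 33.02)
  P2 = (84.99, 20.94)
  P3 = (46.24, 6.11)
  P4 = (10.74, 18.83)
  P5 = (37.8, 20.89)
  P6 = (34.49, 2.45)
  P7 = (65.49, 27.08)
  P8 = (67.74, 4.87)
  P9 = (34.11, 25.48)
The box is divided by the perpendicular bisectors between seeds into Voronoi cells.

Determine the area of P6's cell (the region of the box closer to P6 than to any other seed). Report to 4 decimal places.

Area of P6's cell: 252.9388

1. box [0,91]×[0,42]: [(0, 0) (91, 0) (91, 42) (0, 42)]
2. ⊥bis P6·P0 via (57.56,9.035): [(0, 0) (60.1389, 0) (48.1506, 42) (0, 42)]  |A|=2274.08
3. ⊥bis P6·P1 via (50.93,17.735): [(0, 0) (60.1389, 0) (56.9137, 11.2991) (28.3697, 42) (0, 42)]  |A|=1970.4348
4. ⊥bis P6·P2 via (59.74,11.695): [(0, 0) (60.1389, 0) (56.9137, 11.2991) (28.3697, 42) (0, 42)]  |A|=1970.4348
5. ⊥bis P6·P3 via (40.365,4.28): [(0, 0) (41.6982, 0) (28.7395, 41.6023) (28.3697, 42) (0, 42)]  |A|=1476.5408
6. ⊥bis P6·P4 via (22.615,10.64): [(15.2768, 0) (41.6982, 0) (33.4778, 26.3904)]  |A|=348.6364
7. ⊥bis P6·P5 via (36.145,11.67): [(24.7376, 13.7176) (15.2768, 0) (41.6982, 0) (38.1767, 11.3053)]  |A|=252.9388
8. ⊥bis P6·P7 via (49.99,14.765): [(24.7376, 13.7176) (15.2768, 0) (41.6982, 0) (38.1767, 11.3053)]  |A|=252.9388
9. ⊥bis P6·P8 via (51.115,3.66): [(24.7376, 13.7176) (15.2768, 0) (41.6982, 0) (38.1767, 11.3053)]  |A|=252.9388
10. ⊥bis P6·P9 via (34.3,13.965): [(24.7376, 13.7176) (15.2768, 0) (41.6982, 0) (38.1767, 11.3053)]  |A|=252.9388
11. canonical 4-gon: [(24.7376, 13.7176) (15.2768, 0) (41.6982, 0) (38.1767, 11.3053)]
12. shoelace: 252.9388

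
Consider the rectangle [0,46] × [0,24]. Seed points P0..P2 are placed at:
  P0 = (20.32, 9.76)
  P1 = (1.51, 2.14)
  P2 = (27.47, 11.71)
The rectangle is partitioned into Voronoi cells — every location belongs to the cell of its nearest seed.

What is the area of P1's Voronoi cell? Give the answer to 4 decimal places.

Area of P1's cell: 203.1389

1. box [0,46]×[0,24]: [(0, 0) (46, 0) (46, 24) (0, 24)]
2. ⊥bis P1·P0 via (10.915,5.95): [(0, 0) (13.3254, 0) (3.6029, 24) (0, 24)]  |A|=203.1389
3. ⊥bis P1·P2 via (14.49,6.925): [(0, 0) (13.3254, 0) (3.6029, 24) (0, 24)]  |A|=203.1389
4. canonical 4-gon: [(0, 0) (13.3254, 0) (3.6029, 24) (0, 24)]
5. shoelace: 203.1389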